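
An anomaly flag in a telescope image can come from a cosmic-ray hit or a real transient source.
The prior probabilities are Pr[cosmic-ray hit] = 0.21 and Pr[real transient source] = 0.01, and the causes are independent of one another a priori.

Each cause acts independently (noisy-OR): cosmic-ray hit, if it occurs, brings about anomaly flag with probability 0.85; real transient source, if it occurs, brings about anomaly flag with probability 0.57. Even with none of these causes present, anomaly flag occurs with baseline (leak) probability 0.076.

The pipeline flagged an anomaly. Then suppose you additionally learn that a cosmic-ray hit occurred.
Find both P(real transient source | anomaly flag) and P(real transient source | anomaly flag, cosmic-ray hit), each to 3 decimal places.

Under noisy-OR, P(anomaly flag | causes) = 1 − (1−0.076)·∏(1−qᵢ) over the active causes.
By total probability over the 4 (cosmic-ray hit, real transient source) configurations:
  P(anomaly flag) = 0.076*0.79*0.99 + 0.60268*0.79*0.01 + 0.8614*0.21*0.99 + 0.940402*0.21*0.01
        = 0.059440 + 0.004761 + 0.179085 + 0.001975 = 0.245261
The terms with real transient source present sum to 0.006736, so
  P(real transient source | anomaly flag) = 0.006736 / 0.245261 ≈ 0.027

Now condition on the additional information:
P(anomaly flag | cosmic-ray hit) = 0.8614×0.99 + 0.940402×0.01 = 0.852786 + 0.009404 = 0.862190
Restricting to configurations with real transient source present: 0.940402×0.01 = 0.009404.
So P(real transient source | anomaly flag, cosmic-ray hit) = 0.009404/0.862190 ≈ 0.011.
This is intercausal reasoning (explaining away): once cosmic-ray hit accounts for the anomaly flag, real transient source becomes less likely.

P(real transient source | anomaly flag) ≈ 0.027; P(real transient source | anomaly flag, cosmic-ray hit) ≈ 0.011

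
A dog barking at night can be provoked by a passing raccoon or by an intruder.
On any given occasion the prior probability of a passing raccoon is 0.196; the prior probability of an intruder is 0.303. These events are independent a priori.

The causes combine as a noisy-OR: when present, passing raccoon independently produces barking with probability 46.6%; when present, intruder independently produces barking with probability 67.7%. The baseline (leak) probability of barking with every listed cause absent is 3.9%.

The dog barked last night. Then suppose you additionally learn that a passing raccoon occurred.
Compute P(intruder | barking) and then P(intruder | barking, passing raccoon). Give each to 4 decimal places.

P(intruder | barking) ≈ 0.7111; P(intruder | barking, passing raccoon) ≈ 0.4269

Under noisy-OR, P(barking | causes) = 1 − (1−0.039)·∏(1−qᵢ) over the active causes.
For the numerator, keep only intruder=true terms: 0.167994 + 0.049544 = 0.217538
Normalizer over all consistent configurations: 0.039·0.804·0.697 + 0.689597·0.804·0.303 + 0.486826·0.196·0.697 + 0.834245·0.196·0.303 = 0.305899
P(intruder | barking) = 0.217538/0.305899 ≈ 0.7111

Now also conditioning on passing raccoon=true:
P(barking | passing raccoon) = 0.486826*0.697 + 0.834245*0.303 = 0.339318 + 0.252776 = 0.592094
Of this, 0.252776 comes from 0.834245*0.303 (the intruder=true cases).
P(intruder | barking, passing raccoon) = 0.252776 / 0.592094 ≈ 0.4269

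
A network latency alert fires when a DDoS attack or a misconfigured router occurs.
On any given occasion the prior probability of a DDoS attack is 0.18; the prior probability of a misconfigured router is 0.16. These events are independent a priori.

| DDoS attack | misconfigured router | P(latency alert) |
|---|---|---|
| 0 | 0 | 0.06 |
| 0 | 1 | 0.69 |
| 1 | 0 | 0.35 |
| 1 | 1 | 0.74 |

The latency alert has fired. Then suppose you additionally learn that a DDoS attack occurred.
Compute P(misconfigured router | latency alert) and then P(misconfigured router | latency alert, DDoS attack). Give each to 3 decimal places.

P(latency alert) = 0.06·0.82·0.84 + 0.69·0.82·0.16 + 0.35·0.18·0.84 + 0.74·0.18·0.16 = 0.041328 + 0.090528 + 0.052920 + 0.021312 = 0.206088
Of this, 0.111840 comes from 0.090528 + 0.021312 (the misconfigured router=true cases).
So P(misconfigured router | latency alert) = 0.111840/0.206088 ≈ 0.543.

Now condition on the additional information:
P(latency alert | DDoS attack) = 0.35·0.84 + 0.74·0.16 = 0.294000 + 0.118400 = 0.412400
Of this, 0.118400 comes from 0.74·0.16 (the misconfigured router=true cases).
Hence the posterior is 0.118400/0.412400 ≈ 0.287.
— DDoS attack explains away the evidence for misconfigured router.

P(misconfigured router | latency alert) ≈ 0.543; P(misconfigured router | latency alert, DDoS attack) ≈ 0.287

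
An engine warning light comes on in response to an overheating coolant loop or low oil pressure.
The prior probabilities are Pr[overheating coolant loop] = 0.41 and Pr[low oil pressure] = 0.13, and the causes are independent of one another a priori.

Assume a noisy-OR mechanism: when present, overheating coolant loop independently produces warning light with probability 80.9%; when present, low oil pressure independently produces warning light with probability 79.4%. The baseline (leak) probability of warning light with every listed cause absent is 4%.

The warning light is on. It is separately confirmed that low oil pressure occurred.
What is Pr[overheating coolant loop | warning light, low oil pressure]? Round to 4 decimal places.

Under noisy-OR, P(warning light | causes) = 1 − (1−0.04)·∏(1−qᵢ) over the active causes.
For the numerator, keep only overheating coolant loop=true terms: 0.962228·0.41 = 0.394513
The normalizing constant is 0.80224·0.59 + 0.962228·0.41 = 0.867835
P(overheating coolant loop | warning light, low oil pressure) = 0.394513/0.867835 ≈ 0.4546

Pr[overheating coolant loop | warning light, low oil pressure] ≈ 0.4546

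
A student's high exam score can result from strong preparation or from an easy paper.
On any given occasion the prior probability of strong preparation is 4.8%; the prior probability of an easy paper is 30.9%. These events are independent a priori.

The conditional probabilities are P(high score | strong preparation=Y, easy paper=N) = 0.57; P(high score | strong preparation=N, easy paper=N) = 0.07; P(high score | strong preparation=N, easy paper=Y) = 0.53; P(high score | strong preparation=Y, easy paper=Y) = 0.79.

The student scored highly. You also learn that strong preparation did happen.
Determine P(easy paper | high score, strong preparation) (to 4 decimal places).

P(easy paper | high score, strong preparation) ≈ 0.3826

Numerator (weight on configurations with easy paper): 0.79×0.309 = 0.244110
The normalizing constant is 0.57×0.691 + 0.79×0.309 = 0.637980
Posterior = 0.244110 / 0.637980 ≈ 0.3826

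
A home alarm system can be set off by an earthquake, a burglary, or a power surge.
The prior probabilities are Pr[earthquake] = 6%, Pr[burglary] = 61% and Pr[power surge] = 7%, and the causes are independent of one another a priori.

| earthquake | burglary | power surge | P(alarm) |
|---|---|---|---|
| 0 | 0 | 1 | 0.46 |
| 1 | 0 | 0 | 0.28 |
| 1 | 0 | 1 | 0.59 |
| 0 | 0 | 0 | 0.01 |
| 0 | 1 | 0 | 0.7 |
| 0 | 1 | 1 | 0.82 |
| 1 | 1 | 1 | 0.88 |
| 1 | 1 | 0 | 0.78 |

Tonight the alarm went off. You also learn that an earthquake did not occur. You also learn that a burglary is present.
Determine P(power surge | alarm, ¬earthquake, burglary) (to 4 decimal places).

P(alarm | ¬earthquake, burglary) = 0.7×0.93 + 0.82×0.07 = 0.651000 + 0.057400 = 0.708400
Restricting to configurations with power surge present: 0.82×0.07 = 0.057400.
P(power surge | alarm, ¬earthquake, burglary) = 0.057400 / 0.708400 ≈ 0.0810

P(power surge | alarm, ¬earthquake, burglary) ≈ 0.0810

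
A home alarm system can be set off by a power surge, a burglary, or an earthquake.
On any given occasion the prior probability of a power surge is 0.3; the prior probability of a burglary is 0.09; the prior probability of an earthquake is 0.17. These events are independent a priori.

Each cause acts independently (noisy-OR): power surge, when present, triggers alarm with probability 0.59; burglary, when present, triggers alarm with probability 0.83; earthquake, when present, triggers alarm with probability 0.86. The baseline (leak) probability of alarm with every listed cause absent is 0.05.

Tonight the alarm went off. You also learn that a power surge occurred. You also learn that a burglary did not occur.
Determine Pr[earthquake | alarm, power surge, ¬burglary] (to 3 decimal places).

Pr[earthquake | alarm, power surge, ¬burglary] ≈ 0.241

Under noisy-OR, P(alarm | causes) = 1 − (1−0.05)·∏(1−qᵢ) over the active causes.
P(alarm | power surge, ¬burglary) = 0.6105×0.83 + 0.94547×0.17 = 0.506715 + 0.160730 = 0.667445
Of this, 0.160730 comes from 0.94547×0.17 (the earthquake=true cases).
So P(earthquake | alarm, power surge, ¬burglary) = 0.160730/0.667445 ≈ 0.241.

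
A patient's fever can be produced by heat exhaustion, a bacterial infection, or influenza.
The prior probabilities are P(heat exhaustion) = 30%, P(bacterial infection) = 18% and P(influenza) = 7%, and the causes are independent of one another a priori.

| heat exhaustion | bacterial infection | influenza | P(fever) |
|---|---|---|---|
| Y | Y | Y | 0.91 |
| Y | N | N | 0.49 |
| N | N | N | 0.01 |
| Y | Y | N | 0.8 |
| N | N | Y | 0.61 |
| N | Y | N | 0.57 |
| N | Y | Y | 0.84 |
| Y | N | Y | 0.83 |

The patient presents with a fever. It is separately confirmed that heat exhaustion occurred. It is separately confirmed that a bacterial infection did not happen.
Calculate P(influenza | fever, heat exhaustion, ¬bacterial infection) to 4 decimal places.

P(influenza | fever, heat exhaustion, ¬bacterial infection) ≈ 0.1131

Enumerate both values of influenza and weight by the priors:
  P(fever | heat exhaustion, ¬bacterial infection) = 0.49·0.93 + 0.83·0.07
        = 0.455700 + 0.058100 = 0.513800
Configurations with influenza contribute 0.058100, so
  P(influenza | fever, heat exhaustion, ¬bacterial infection) = 0.058100 / 0.513800 ≈ 0.1131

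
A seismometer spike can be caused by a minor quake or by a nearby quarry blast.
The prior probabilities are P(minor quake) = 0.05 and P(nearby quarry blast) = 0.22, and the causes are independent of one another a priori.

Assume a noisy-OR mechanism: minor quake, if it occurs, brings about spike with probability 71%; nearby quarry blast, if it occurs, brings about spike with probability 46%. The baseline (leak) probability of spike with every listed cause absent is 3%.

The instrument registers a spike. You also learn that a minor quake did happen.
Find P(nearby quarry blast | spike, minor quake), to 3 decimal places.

Under noisy-OR, P(spike | causes) = 1 − (1−0.03)·∏(1−qᵢ) over the active causes.
Enumerate both values of nearby quarry blast and weight by the priors:
  P(spike | minor quake) = 0.7187×0.78 + 0.848098×0.22
        = 0.560586 + 0.186582 = 0.747168
The terms with nearby quarry blast present sum to 0.186582, so
  P(nearby quarry blast | spike, minor quake) = 0.186582 / 0.747168 ≈ 0.250

P(nearby quarry blast | spike, minor quake) ≈ 0.250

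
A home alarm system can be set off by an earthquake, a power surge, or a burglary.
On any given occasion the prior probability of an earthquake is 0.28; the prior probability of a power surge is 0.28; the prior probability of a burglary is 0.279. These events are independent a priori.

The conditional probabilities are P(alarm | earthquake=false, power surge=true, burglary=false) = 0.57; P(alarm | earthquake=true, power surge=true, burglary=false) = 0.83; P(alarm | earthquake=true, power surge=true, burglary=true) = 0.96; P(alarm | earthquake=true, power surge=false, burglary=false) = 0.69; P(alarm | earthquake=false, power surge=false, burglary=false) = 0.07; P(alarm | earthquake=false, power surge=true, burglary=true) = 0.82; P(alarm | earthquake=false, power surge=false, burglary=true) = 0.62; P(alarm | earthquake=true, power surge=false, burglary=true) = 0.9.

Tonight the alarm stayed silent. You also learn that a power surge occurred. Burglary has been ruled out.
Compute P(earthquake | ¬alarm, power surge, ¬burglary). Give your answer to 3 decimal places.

P(¬alarm | power surge, ¬burglary) = 0.43·0.72 + 0.17·0.28 = 0.309600 + 0.047600 = 0.357200
Restricting to configurations with earthquake present: 0.17·0.28 = 0.047600.
P(earthquake | ¬alarm, power surge, ¬burglary) = 0.047600 / 0.357200 ≈ 0.133

P(earthquake | ¬alarm, power surge, ¬burglary) ≈ 0.133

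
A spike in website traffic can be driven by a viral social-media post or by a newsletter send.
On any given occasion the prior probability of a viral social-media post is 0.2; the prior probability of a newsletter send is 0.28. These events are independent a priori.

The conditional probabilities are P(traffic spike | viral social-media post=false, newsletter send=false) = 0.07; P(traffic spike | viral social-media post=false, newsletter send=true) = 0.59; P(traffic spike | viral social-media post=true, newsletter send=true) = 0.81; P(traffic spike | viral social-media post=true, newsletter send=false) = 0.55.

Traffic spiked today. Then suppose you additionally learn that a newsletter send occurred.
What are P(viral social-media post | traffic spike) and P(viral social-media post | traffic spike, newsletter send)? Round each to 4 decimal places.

Sum P(traffic spike|·) weighted by the priors over the 4 (viral social-media post, newsletter send) configurations:
  P(traffic spike) = 0.07·0.8·0.72 + 0.59·0.8·0.28 + 0.55·0.2·0.72 + 0.81·0.2·0.28
        = 0.040320 + 0.132160 + 0.079200 + 0.045360 = 0.297040
Keeping only the viral social-media post-present terms gives 0.124560, so
  P(viral social-media post | traffic spike) = 0.124560 / 0.297040 ≈ 0.4193

Now also conditioning on newsletter send=true:
Enumerate both values of viral social-media post and weight by the priors:
  P(traffic spike | newsletter send) = 0.59·0.8 + 0.81·0.2
        = 0.472000 + 0.162000 = 0.634000
Keeping only the viral social-media post-present terms gives 0.162000, so
  P(viral social-media post | traffic spike, newsletter send) = 0.162000 / 0.634000 ≈ 0.2555
— newsletter send explains away the evidence for viral social-media post.

P(viral social-media post | traffic spike) ≈ 0.4193; P(viral social-media post | traffic spike, newsletter send) ≈ 0.2555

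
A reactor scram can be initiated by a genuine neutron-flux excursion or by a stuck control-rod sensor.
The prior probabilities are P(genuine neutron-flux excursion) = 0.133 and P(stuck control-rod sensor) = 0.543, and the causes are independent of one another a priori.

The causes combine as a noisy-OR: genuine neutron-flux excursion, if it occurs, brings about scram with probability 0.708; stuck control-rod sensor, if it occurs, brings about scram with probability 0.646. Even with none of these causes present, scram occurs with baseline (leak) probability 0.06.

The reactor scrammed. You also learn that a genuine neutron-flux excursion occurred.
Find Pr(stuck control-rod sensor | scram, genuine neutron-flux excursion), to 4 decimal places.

Pr(stuck control-rod sensor | scram, genuine neutron-flux excursion) ≈ 0.5965

Under noisy-OR, P(scram | causes) = 1 − (1−0.06)·∏(1−qᵢ) over the active causes.
P(scram | genuine neutron-flux excursion) = 0.72552*0.457 + 0.902834*0.543 = 0.331563 + 0.490239 = 0.821802
Of this, 0.490239 comes from 0.902834*0.543 (the stuck control-rod sensor=true cases).
P(stuck control-rod sensor | scram, genuine neutron-flux excursion) = 0.490239 / 0.821802 ≈ 0.5965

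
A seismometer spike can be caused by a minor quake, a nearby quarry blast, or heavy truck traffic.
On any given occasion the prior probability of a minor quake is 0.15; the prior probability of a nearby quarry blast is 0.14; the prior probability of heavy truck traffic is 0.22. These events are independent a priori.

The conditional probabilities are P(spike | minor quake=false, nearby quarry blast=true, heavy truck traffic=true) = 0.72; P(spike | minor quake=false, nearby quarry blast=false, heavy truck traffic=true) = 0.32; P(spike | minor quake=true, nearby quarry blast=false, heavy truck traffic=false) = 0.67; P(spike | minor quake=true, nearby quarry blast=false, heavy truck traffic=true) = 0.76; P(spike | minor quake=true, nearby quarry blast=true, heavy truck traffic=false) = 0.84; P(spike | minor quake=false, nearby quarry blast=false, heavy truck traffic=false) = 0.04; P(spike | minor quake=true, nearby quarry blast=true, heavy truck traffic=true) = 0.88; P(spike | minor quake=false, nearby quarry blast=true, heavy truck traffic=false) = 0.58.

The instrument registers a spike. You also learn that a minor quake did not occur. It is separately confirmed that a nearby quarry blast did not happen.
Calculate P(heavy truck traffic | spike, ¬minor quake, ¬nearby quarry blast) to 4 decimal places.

By total probability over both values of heavy truck traffic:
  P(spike | ¬minor quake, ¬nearby quarry blast) = 0.04·0.78 + 0.32·0.22
        = 0.031200 + 0.070400 = 0.101600
Keeping only the heavy truck traffic-present terms gives 0.070400, so
  P(heavy truck traffic | spike, ¬minor quake, ¬nearby quarry blast) = 0.070400 / 0.101600 ≈ 0.6929

P(heavy truck traffic | spike, ¬minor quake, ¬nearby quarry blast) ≈ 0.6929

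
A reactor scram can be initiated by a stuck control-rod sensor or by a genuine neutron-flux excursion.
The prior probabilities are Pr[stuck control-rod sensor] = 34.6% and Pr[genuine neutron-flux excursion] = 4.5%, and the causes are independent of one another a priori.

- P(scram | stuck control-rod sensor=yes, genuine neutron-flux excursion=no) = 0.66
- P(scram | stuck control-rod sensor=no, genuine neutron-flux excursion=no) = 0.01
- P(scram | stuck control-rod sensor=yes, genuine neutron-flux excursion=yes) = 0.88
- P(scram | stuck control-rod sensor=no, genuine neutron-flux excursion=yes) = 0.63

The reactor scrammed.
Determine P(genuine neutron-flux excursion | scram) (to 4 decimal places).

P(genuine neutron-flux excursion | scram) ≈ 0.1257

P(scram) = 0.01*0.654*0.955 + 0.63*0.654*0.045 + 0.66*0.346*0.955 + 0.88*0.346*0.045 = 0.006246 + 0.018541 + 0.218084 + 0.013702 = 0.256573
Of this, 0.032243 comes from 0.018541 + 0.013702 (the genuine neutron-flux excursion=true cases).
P(genuine neutron-flux excursion | scram) = 0.032243 / 0.256573 ≈ 0.1257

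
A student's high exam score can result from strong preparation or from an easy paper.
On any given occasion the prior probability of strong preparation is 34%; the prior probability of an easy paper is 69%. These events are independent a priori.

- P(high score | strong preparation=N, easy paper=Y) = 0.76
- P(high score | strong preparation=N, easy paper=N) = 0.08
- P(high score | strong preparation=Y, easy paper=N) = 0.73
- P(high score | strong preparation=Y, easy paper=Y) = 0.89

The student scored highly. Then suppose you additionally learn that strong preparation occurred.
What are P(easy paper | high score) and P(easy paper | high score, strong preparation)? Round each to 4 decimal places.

Sum P(high score|·) weighted by the priors over the 4 (strong preparation, easy paper) configurations:
  P(high score) = 0.08×0.66×0.31 + 0.76×0.66×0.69 + 0.73×0.34×0.31 + 0.89×0.34×0.69
        = 0.016368 + 0.346104 + 0.076942 + 0.208794 = 0.648208
The terms with easy paper present sum to 0.554898, so
  P(easy paper | high score) = 0.554898 / 0.648208 ≈ 0.8560

Now condition on the additional information:
By total probability over both values of easy paper:
  P(high score | strong preparation) = 0.73·0.31 + 0.89·0.69
        = 0.226300 + 0.614100 = 0.840400
Keeping only the easy paper-present terms gives 0.614100, so
  P(easy paper | high score, strong preparation) = 0.614100 / 0.840400 ≈ 0.7307
The drop from 0.8560 to 0.7307 is the explaining-away (discounting) effect.

P(easy paper | high score) ≈ 0.8560; P(easy paper | high score, strong preparation) ≈ 0.7307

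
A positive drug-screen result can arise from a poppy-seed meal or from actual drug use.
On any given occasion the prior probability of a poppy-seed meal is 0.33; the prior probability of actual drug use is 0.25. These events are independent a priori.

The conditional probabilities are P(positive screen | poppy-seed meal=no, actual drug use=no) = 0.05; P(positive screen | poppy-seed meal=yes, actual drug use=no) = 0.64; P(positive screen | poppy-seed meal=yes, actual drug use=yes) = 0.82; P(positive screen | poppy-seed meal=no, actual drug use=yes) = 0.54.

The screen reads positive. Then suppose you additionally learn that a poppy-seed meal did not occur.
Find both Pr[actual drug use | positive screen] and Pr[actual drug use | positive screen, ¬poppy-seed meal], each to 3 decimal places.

Pr[actual drug use | positive screen] ≈ 0.463; Pr[actual drug use | positive screen, ¬poppy-seed meal] ≈ 0.783

Weight on actual drug use=true, given the evidence: 0.090450 + 0.067650 = 0.158100
Denominator P(positive screen): 0.05*0.67*0.75 + 0.54*0.67*0.25 + 0.64*0.33*0.75 + 0.82*0.33*0.25 = 0.341625
P(actual drug use | positive screen) = 0.158100/0.341625 ≈ 0.463

Now also conditioning on poppy-seed meal≠true:
P(positive screen | ¬poppy-seed meal) = 0.05·0.75 + 0.54·0.25 = 0.037500 + 0.135000 = 0.172500
The actual drug use-present share is 0.54·0.25 = 0.135000.
So P(actual drug use | positive screen, ¬poppy-seed meal) = 0.135000/0.172500 ≈ 0.783.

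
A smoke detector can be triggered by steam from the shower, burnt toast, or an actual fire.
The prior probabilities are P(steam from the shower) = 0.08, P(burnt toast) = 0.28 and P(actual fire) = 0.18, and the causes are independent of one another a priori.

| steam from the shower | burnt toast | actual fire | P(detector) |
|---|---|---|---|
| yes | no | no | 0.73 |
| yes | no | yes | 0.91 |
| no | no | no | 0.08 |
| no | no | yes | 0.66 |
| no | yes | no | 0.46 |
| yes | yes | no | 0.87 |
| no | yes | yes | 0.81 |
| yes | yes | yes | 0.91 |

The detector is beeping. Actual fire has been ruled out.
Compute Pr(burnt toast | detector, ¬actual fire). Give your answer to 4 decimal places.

Pr(burnt toast | detector, ¬actual fire) ≈ 0.5921

P(detector | ¬actual fire) = 0.08·0.92·0.72 + 0.46·0.92·0.28 + 0.73·0.08·0.72 + 0.87·0.08·0.28 = 0.052992 + 0.118496 + 0.042048 + 0.019488 = 0.233024
The burnt toast-present share is 0.118496 + 0.019488 = 0.137984.
P(burnt toast | detector, ¬actual fire) = 0.137984 / 0.233024 ≈ 0.5921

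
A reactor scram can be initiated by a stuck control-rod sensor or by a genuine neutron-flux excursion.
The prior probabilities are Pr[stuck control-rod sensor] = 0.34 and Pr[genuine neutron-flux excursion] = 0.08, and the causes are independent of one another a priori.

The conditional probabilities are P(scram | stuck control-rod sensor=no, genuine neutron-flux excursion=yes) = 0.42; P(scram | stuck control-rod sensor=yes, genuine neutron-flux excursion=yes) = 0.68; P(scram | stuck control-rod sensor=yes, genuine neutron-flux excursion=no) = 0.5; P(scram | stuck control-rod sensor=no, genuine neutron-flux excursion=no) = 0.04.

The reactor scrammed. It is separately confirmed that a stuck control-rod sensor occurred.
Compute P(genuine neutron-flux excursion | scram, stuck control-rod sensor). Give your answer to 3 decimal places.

P(scram | stuck control-rod sensor) = 0.5·0.92 + 0.68·0.08 = 0.460000 + 0.054400 = 0.514400
The genuine neutron-flux excursion-present share is 0.68·0.08 = 0.054400.
P(genuine neutron-flux excursion | scram, stuck control-rod sensor) = 0.054400 / 0.514400 ≈ 0.106

P(genuine neutron-flux excursion | scram, stuck control-rod sensor) ≈ 0.106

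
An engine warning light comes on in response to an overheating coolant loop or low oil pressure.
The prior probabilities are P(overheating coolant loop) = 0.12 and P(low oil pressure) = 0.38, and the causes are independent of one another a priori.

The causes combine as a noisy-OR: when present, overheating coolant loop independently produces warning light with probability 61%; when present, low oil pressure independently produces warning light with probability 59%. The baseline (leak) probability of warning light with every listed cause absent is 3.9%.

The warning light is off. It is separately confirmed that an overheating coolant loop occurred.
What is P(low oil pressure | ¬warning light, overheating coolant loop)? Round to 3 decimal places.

P(low oil pressure | ¬warning light, overheating coolant loop) ≈ 0.201

Under noisy-OR, P(warning light | causes) = 1 − (1−0.039)·∏(1−qᵢ) over the active causes.
Enumerate both values of low oil pressure and weight by the priors:
  P(¬warning light | overheating coolant loop) = 0.37479×0.62 + 0.153664×0.38
        = 0.232370 + 0.058392 = 0.290762
The terms with low oil pressure present sum to 0.058392, so
  P(low oil pressure | ¬warning light, overheating coolant loop) = 0.058392 / 0.290762 ≈ 0.201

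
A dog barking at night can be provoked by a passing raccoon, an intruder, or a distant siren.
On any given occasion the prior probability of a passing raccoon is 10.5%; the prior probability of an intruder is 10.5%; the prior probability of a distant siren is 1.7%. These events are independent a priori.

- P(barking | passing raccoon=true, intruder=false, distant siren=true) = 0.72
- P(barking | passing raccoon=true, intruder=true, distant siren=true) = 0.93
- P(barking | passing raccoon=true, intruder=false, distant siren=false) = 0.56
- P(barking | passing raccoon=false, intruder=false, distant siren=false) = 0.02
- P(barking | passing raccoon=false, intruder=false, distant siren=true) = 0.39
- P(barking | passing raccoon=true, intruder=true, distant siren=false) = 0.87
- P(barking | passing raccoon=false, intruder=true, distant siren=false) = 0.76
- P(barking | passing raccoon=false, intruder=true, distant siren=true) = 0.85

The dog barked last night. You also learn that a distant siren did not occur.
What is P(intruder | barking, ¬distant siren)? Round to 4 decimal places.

For the numerator, keep only intruder=true terms: 0.071421 + 0.009592 = 0.081013
Normalizer over all consistent configurations: 0.02×0.895×0.895 + 0.76×0.895×0.105 + 0.56×0.105×0.895 + 0.87×0.105×0.105 = 0.149660
P(intruder | barking, ¬distant siren) = 0.081013/0.149660 ≈ 0.5413

P(intruder | barking, ¬distant siren) ≈ 0.5413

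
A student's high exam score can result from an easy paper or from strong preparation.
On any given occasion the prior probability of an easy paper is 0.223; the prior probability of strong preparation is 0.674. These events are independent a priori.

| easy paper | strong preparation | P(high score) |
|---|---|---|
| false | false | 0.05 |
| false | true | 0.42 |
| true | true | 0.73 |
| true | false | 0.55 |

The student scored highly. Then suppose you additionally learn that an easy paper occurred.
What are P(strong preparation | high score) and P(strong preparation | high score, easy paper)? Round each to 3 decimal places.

P(strong preparation | high score) ≈ 0.862; P(strong preparation | high score, easy paper) ≈ 0.733

By total probability over the 4 (easy paper, strong preparation) configurations:
  P(high score) = 0.05×0.777×0.326 + 0.42×0.777×0.674 + 0.55×0.223×0.326 + 0.73×0.223×0.674
        = 0.012665 + 0.219953 + 0.039984 + 0.109720 = 0.382322
Keeping only the strong preparation-present terms gives 0.329673, so
  P(strong preparation | high score) = 0.329673 / 0.382322 ≈ 0.862

Now also conditioning on easy paper=true:
For the numerator, keep only strong preparation=true terms: 0.73×0.674 = 0.492020
Denominator P(high score | easy paper): 0.55×0.326 + 0.73×0.674 = 0.671320
P(strong preparation | high score, easy paper) = 0.492020/0.671320 ≈ 0.733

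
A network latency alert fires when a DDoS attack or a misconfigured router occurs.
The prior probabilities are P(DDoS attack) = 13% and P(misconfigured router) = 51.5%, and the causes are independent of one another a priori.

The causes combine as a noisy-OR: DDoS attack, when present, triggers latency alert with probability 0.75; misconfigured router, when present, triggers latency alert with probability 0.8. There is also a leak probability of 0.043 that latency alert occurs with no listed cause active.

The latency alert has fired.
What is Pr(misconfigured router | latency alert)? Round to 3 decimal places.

Pr(misconfigured router | latency alert) ≈ 0.866

Under noisy-OR, P(latency alert | causes) = 1 − (1−0.043)·∏(1−qᵢ) over the active causes.
P(latency alert) = 0.043×0.87×0.485 + 0.8086×0.87×0.515 + 0.76075×0.13×0.485 + 0.95215×0.13×0.515 = 0.018144 + 0.362293 + 0.047965 + 0.063746 = 0.492148
Restricting to configurations with misconfigured router present: 0.362293 + 0.063746 = 0.426039.
So P(misconfigured router | latency alert) = 0.426039/0.492148 ≈ 0.866.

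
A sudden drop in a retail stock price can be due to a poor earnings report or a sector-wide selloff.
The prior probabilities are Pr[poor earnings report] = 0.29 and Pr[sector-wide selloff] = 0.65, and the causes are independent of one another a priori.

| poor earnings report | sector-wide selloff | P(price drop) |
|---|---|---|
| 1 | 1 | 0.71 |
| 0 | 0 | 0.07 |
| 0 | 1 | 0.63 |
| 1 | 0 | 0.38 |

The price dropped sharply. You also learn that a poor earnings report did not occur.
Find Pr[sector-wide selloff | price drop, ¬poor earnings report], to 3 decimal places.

P(price drop | ¬poor earnings report) = 0.07*0.35 + 0.63*0.65 = 0.024500 + 0.409500 = 0.434000
Of this, 0.409500 comes from 0.63*0.65 (the sector-wide selloff=true cases).
So P(sector-wide selloff | price drop, ¬poor earnings report) = 0.409500/0.434000 ≈ 0.944.

Pr[sector-wide selloff | price drop, ¬poor earnings report] ≈ 0.944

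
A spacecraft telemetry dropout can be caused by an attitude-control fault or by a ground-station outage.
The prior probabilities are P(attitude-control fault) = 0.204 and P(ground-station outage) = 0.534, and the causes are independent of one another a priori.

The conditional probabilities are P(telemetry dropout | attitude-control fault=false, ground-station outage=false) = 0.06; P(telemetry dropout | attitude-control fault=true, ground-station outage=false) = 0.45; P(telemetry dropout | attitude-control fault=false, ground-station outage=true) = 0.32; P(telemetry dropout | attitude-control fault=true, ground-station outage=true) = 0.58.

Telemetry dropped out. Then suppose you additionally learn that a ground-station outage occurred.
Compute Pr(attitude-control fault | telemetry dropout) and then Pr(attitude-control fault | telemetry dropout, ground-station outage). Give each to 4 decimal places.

Pr(attitude-control fault | telemetry dropout) ≈ 0.4010; Pr(attitude-control fault | telemetry dropout, ground-station outage) ≈ 0.3172

Sum P(telemetry dropout|·) weighted by the priors over the 4 (attitude-control fault, ground-station outage) configurations:
  P(telemetry dropout) = 0.06*0.796*0.466 + 0.32*0.796*0.534 + 0.45*0.204*0.466 + 0.58*0.204*0.534
        = 0.022256 + 0.136020 + 0.042779 + 0.063183 = 0.264238
Configurations with attitude-control fault contribute 0.105962, so
  P(attitude-control fault | telemetry dropout) = 0.105962 / 0.264238 ≈ 0.4010

Now also conditioning on ground-station outage=true:
Numerator (weight on configurations with attitude-control fault): 0.58×0.204 = 0.118320
The normalizing constant is 0.32×0.796 + 0.58×0.204 = 0.373040
P(attitude-control fault | telemetry dropout, ground-station outage) = 0.118320/0.373040 ≈ 0.3172
Conditioning on ground-station outage lowers the posterior on attitude-control fault: the classic explaining-away effect in a common-effect structure.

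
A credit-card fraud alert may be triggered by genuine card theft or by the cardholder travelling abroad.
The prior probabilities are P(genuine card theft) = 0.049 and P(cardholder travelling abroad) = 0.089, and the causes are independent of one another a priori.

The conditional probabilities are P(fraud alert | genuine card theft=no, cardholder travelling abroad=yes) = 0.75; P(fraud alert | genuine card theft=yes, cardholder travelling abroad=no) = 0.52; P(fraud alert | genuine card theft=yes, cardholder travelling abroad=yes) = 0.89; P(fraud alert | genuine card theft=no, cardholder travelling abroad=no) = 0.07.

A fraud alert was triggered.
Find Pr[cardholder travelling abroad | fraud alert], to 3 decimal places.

Pr[cardholder travelling abroad | fraud alert] ≈ 0.445

P(fraud alert) = 0.07·0.951·0.911 + 0.75·0.951·0.089 + 0.52·0.049·0.911 + 0.89·0.049·0.089 = 0.060645 + 0.063479 + 0.023212 + 0.003881 = 0.151217
The cardholder travelling abroad-present share is 0.063479 + 0.003881 = 0.067360.
So P(cardholder travelling abroad | fraud alert) = 0.067360/0.151217 ≈ 0.445.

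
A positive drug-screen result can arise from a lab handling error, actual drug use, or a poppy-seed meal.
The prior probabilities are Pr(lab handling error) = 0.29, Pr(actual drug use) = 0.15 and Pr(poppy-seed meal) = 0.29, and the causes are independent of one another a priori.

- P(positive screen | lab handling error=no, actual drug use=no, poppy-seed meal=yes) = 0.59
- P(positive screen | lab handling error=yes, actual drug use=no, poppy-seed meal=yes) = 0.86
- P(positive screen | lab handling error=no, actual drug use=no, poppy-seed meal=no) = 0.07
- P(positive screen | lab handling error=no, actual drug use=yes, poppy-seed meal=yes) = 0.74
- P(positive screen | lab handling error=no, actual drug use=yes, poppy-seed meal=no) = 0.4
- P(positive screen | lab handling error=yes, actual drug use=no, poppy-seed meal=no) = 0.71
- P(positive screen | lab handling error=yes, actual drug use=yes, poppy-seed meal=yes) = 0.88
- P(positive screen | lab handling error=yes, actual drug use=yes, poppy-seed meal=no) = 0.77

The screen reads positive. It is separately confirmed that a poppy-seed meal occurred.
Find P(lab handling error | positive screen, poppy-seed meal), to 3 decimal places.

P(positive screen | poppy-seed meal) = 0.59*0.71*0.85 + 0.74*0.71*0.15 + 0.86*0.29*0.85 + 0.88*0.29*0.15 = 0.356065 + 0.078810 + 0.211990 + 0.038280 = 0.685145
The lab handling error-present share is 0.211990 + 0.038280 = 0.250270.
P(lab handling error | positive screen, poppy-seed meal) = 0.250270 / 0.685145 ≈ 0.365

P(lab handling error | positive screen, poppy-seed meal) ≈ 0.365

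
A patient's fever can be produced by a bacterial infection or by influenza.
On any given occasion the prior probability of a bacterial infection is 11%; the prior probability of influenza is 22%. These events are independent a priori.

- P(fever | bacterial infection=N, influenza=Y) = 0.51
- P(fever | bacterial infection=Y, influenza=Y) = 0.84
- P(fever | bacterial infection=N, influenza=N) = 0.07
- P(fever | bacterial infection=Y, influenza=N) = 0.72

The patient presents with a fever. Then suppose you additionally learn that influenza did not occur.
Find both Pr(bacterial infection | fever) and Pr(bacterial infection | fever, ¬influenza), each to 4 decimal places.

Pr(bacterial infection | fever) ≈ 0.3561; Pr(bacterial infection | fever, ¬influenza) ≈ 0.5597

Sum P(fever|·) weighted by the priors over the 4 (bacterial infection, influenza) configurations:
  P(fever) = 0.07×0.89×0.78 + 0.51×0.89×0.22 + 0.72×0.11×0.78 + 0.84×0.11×0.22
        = 0.048594 + 0.099858 + 0.061776 + 0.020328 = 0.230556
The terms with bacterial infection present sum to 0.082104, so
  P(bacterial infection | fever) = 0.082104 / 0.230556 ≈ 0.3561

Now condition on the additional information:
Sum P(fever|·) weighted by the priors over both values of bacterial infection:
  P(fever | ¬influenza) = 0.07×0.89 + 0.72×0.11
        = 0.062300 + 0.079200 = 0.141500
Keeping only the bacterial infection-present terms gives 0.079200, so
  P(bacterial infection | fever, ¬influenza) = 0.079200 / 0.141500 ≈ 0.5597
Ruling out influenza raises the posterior on bacterial infection — the flip side of explaining away.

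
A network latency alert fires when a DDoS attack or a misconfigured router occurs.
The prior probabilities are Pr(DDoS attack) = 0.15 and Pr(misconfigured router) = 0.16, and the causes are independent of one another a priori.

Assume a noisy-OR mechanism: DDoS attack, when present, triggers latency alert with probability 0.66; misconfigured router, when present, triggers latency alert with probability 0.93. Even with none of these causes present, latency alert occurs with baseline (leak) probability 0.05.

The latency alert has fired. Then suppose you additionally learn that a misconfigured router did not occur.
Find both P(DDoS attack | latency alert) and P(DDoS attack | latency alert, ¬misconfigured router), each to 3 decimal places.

Under noisy-OR, P(latency alert | causes) = 1 − (1−0.05)·∏(1−qᵢ) over the active causes.
For the numerator, keep only DDoS attack=true terms: 0.085302 + 0.023457 = 0.108759
Normalizer over all consistent configurations: 0.05*0.85*0.84 + 0.9335*0.85*0.16 + 0.677*0.15*0.84 + 0.97739*0.15*0.16 = 0.271415
P(DDoS attack | latency alert) = 0.108759/0.271415 ≈ 0.401

With the extra evidence:
Numerator (weight on configurations with DDoS attack): 0.677×0.15 = 0.101550
The normalizing constant is 0.05×0.85 + 0.677×0.15 = 0.144050
Posterior = 0.101550 / 0.144050 ≈ 0.705

P(DDoS attack | latency alert) ≈ 0.401; P(DDoS attack | latency alert, ¬misconfigured router) ≈ 0.705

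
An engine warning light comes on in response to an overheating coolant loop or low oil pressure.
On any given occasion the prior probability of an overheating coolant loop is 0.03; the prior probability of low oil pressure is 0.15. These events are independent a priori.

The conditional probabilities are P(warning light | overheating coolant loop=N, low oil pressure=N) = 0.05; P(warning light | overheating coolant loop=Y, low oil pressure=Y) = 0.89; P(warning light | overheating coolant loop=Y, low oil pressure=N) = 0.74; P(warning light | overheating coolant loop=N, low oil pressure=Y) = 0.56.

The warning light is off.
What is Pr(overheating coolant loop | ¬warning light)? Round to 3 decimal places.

Enumerate the 4 (overheating coolant loop, low oil pressure) configurations and weight by the priors:
  P(¬warning light) = 0.95×0.97×0.85 + 0.44×0.97×0.15 + 0.26×0.03×0.85 + 0.11×0.03×0.15
        = 0.783275 + 0.064020 + 0.006630 + 0.000495 = 0.854420
Keeping only the overheating coolant loop-present terms gives 0.007125, so
  P(overheating coolant loop | ¬warning light) = 0.007125 / 0.854420 ≈ 0.008

Pr(overheating coolant loop | ¬warning light) ≈ 0.008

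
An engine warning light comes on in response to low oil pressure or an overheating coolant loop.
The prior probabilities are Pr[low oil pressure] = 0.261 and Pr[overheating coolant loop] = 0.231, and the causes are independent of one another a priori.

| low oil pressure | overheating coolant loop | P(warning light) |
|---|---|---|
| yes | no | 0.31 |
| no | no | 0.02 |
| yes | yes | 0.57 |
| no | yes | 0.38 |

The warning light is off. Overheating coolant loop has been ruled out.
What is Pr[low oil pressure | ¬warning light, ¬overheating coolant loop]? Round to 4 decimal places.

Pr[low oil pressure | ¬warning light, ¬overheating coolant loop] ≈ 0.1991

Sum P(¬warning light|·) weighted by the priors over both values of low oil pressure:
  P(¬warning light | ¬overheating coolant loop) = 0.98×0.739 + 0.69×0.261
        = 0.724220 + 0.180090 = 0.904310
Keeping only the low oil pressure-present terms gives 0.180090, so
  P(low oil pressure | ¬warning light, ¬overheating coolant loop) = 0.180090 / 0.904310 ≈ 0.1991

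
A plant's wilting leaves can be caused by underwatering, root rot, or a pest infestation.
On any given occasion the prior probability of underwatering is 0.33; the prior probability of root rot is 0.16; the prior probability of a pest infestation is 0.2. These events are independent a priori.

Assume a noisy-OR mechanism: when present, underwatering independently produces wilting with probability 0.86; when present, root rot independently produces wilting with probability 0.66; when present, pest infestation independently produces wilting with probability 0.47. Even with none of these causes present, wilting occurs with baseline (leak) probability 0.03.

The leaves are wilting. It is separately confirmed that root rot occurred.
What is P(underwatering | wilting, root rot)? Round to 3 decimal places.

Under noisy-OR, P(wilting | causes) = 1 − (1−0.03)·∏(1−qᵢ) over the active causes.
P(wilting | root rot) = 0.6702×0.67×0.8 + 0.825206×0.67×0.2 + 0.953828×0.33×0.8 + 0.975529×0.33×0.2 = 0.359227 + 0.110578 + 0.251811 + 0.064385 = 0.786001
The underwatering-present share is 0.251811 + 0.064385 = 0.316196.
So P(underwatering | wilting, root rot) = 0.316196/0.786001 ≈ 0.402.

P(underwatering | wilting, root rot) ≈ 0.402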